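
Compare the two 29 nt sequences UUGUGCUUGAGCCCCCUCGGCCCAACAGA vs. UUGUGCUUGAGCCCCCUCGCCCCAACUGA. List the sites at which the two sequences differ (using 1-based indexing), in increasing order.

20, 27

Scanning 1-based: 20: G/C; 27: A/U.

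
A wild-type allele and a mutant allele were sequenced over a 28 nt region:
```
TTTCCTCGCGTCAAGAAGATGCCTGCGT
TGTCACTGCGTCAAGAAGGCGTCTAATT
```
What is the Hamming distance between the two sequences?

Comparing position by position, 10 bases differ: 2 (T/G), 5 (C/A), 6 (T/C), 7 (C/T), 19 (A/G), 20 (T/C), 22 (C/T), 25 (G/A), 26 (C/A), 27 (G/T).

10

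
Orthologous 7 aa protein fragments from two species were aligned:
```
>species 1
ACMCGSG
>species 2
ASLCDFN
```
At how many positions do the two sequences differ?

5

The sequences differ at positions 2, 3, 5, 6, 7 (1-based) — 5 in total.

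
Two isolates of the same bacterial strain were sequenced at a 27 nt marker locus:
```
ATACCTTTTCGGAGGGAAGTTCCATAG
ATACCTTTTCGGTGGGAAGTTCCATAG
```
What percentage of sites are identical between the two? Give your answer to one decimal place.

Mismatch at position 13 (1-based): 1 of 27.
Identical positions: 26/27 = 96.3% → 96.3%.

96.3%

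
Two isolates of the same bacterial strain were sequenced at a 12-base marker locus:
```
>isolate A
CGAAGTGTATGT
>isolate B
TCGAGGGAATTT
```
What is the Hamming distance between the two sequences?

The sequences differ at sites 1, 2, 3, 6, 8, 11 (1-based) — 6 in total.

6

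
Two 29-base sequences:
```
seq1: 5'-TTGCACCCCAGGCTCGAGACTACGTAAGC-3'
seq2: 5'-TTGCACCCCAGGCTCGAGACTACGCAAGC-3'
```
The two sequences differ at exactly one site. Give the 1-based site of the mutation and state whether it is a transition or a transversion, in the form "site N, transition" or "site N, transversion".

The sequences differ only at site 25: T→C (pyrimidine→pyrimidine), a transition.

site 25, transition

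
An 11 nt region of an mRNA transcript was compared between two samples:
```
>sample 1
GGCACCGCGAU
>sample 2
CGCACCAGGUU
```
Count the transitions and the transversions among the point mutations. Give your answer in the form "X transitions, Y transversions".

Transitions (purine↔purine or pyrimidine↔pyrimidine): 7 G→A.
Transversions (purine↔pyrimidine): 1 G→C, 8 C→G, 10 A→U.

1 transition, 3 transversions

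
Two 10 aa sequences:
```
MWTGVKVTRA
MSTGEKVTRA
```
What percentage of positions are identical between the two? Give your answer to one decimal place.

80.0%

2 positions differ (2, 5), so 8 of 10 match: 8/10 = 80%.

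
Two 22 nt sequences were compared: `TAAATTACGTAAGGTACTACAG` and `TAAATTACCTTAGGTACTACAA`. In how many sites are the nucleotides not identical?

Mismatches (1-based): site 9: G→C; site 11: A→T; site 22: G→A.

3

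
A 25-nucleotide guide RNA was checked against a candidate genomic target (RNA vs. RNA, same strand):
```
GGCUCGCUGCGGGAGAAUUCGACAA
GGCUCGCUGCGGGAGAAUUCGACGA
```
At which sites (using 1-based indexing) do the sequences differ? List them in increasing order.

Scanning 1-based: 24: A/G.

24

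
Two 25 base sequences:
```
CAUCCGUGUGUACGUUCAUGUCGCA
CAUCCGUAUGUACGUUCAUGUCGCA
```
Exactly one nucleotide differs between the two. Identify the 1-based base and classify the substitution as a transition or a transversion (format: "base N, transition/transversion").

base 8, transition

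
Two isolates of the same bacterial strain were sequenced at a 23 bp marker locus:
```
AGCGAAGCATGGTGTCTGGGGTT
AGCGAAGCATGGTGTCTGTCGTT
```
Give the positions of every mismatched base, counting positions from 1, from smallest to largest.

Differences at position 19 (G→T), position 20 (G→C).

19, 20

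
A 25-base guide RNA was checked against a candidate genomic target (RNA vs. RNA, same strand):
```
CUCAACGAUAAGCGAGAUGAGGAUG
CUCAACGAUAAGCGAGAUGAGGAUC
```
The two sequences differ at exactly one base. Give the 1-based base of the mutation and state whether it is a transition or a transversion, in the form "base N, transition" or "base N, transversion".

Base 25 changes G→C. G is a purine and C is a pyrimidine, so this is a transversion.

base 25, transversion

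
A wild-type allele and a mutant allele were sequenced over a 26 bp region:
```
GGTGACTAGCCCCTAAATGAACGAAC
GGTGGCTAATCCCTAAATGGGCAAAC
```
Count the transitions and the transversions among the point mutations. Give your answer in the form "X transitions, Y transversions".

Transitions (purine↔purine or pyrimidine↔pyrimidine): 5 A→G, 9 G→A, 10 C→T, 20 A→G, 21 A→G, 23 G→A.
Transversions (purine↔pyrimidine): none.

6 transitions, 0 transversions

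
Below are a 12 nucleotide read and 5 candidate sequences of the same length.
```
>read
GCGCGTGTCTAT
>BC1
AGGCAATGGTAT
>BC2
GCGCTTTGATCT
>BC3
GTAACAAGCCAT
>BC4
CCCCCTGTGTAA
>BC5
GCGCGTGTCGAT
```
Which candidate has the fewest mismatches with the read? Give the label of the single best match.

BC1 differs at 7 positions; BC2 differs at 5 positions; BC3 differs at 8 positions; BC4 differs at 5 positions; BC5 differs at 1 position. The closest is BC5.

BC5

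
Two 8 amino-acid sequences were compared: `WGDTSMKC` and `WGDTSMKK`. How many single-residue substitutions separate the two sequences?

1

The sequences differ at residues 8 (1-based) — 1 in total.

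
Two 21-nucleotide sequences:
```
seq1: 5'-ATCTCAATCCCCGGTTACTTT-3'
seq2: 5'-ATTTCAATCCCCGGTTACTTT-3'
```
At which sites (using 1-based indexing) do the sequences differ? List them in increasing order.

3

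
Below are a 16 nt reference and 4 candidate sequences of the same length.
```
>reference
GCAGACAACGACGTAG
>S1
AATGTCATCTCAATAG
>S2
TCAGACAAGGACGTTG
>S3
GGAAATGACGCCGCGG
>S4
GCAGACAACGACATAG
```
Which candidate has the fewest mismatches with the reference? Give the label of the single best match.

S4

S1 differs at 9 bases; S2 differs at 3 bases; S3 differs at 7 bases; S4 differs at 1 base. The closest is S4.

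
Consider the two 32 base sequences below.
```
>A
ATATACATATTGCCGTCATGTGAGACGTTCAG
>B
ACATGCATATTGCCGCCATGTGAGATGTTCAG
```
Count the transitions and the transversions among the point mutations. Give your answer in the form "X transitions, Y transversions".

Mismatches (1-based):
site 2: T→C (pyrimidine→pyrimidine, transition)
site 5: A→G (purine→purine, transition)
site 16: T→C (pyrimidine→pyrimidine, transition)
site 26: C→T (pyrimidine→pyrimidine, transition)

4 transitions, 0 transversions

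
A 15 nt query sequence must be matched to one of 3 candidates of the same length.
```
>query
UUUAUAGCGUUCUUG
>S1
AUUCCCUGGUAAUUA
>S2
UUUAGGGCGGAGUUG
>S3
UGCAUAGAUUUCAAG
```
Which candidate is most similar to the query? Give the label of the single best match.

S2

S1 differs at 9 bases; S2 differs at 5 bases; S3 differs at 6 bases. The closest is S2.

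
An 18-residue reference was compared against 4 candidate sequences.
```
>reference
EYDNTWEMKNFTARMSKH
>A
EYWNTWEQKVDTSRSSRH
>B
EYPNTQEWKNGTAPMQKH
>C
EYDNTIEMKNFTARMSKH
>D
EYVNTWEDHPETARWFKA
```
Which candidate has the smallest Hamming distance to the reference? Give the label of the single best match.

C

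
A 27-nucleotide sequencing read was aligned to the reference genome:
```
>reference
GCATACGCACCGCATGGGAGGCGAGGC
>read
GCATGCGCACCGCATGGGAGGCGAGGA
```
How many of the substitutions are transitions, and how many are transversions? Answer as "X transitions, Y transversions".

1 transition, 1 transversion

Transitions (purine↔purine or pyrimidine↔pyrimidine): 5 A→G.
Transversions (purine↔pyrimidine): 27 C→A.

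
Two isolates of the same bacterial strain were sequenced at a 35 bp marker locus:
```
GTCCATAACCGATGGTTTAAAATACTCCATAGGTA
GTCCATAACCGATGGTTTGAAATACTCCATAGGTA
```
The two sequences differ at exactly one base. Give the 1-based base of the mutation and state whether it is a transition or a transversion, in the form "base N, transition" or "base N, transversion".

The sequences differ only at base 19: A→G (purine→purine), a transition.

base 19, transition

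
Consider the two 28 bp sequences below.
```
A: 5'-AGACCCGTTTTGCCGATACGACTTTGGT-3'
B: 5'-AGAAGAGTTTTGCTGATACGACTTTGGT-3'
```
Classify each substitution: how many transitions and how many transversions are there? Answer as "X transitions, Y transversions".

1 transition, 3 transversions

Transitions (purine↔purine or pyrimidine↔pyrimidine): 14 C→T.
Transversions (purine↔pyrimidine): 4 C→A, 5 C→G, 6 C→A.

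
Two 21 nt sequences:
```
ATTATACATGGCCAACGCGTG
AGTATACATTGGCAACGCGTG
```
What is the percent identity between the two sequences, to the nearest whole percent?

86%

3 positions differ (2, 10, 12), so 18 of 21 match: 18/21 = 85.71%.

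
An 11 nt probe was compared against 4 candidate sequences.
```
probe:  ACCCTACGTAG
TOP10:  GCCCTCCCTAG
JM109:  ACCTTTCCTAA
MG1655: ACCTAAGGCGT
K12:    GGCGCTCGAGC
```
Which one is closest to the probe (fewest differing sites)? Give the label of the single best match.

TOP10 differs at 3 sites; JM109 differs at 4 sites; MG1655 differs at 6 sites; K12 differs at 8 sites. The closest is TOP10.

TOP10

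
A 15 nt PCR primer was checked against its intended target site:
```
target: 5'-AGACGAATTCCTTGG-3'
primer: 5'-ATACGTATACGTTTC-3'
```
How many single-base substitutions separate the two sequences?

6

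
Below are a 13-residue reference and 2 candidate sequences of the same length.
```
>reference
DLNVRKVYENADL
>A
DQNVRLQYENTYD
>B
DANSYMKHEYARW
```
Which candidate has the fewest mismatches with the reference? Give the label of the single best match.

Hamming distances to reference — A: 6; B: 9.
Smallest is A with 6 mismatches.

A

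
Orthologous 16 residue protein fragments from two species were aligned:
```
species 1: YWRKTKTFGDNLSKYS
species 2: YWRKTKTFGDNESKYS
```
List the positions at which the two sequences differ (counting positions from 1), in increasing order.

Differences at position 12 (L→E).

12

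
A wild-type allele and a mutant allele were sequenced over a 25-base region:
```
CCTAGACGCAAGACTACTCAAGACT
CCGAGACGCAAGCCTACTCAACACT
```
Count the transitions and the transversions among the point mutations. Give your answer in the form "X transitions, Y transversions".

Mismatches (1-based):
site 3: T→G (pyrimidine→purine, transversion)
site 13: A→C (purine→pyrimidine, transversion)
site 22: G→C (purine→pyrimidine, transversion)

0 transitions, 3 transversions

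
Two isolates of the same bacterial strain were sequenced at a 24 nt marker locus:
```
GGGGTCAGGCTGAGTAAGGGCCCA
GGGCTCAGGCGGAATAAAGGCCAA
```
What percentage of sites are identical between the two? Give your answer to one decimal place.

Mismatches at positions 4, 11, 14, 18, 23 (1-based): 5 of 24.
Identical positions: 19/24 = 79.17% → 79.2%.

79.2%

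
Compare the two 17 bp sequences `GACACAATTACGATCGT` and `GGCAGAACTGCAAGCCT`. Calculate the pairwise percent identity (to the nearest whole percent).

Mismatches at positions 2, 5, 8, 10, 12, 14, 16 (1-based): 7 of 17.
Identical positions: 10/17 = 58.82% → 59%.

59%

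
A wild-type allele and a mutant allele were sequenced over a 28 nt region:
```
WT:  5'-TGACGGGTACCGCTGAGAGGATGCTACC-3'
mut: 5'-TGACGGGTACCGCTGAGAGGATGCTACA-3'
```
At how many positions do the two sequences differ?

1

Comparing position by position, 1 position differs: 28 (C/A).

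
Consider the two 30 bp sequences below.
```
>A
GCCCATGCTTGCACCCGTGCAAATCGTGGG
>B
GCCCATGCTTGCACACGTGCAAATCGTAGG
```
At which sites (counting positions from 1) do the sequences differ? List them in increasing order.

Differences at site 15 (C→A), site 28 (G→A).

15, 28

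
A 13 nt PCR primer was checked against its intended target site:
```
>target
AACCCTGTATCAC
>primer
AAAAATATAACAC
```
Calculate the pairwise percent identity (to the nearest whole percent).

62%

Mismatches at positions 3, 4, 5, 7, 10 (1-based): 5 of 13.
Identical positions: 8/13 = 61.54% → 62%.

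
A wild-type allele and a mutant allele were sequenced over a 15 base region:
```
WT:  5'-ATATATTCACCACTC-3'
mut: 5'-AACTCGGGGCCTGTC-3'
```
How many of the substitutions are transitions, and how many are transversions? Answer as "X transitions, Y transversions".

1 transition, 8 transversions

Mismatches (1-based):
position 2: T→A (pyrimidine→purine, transversion)
position 3: A→C (purine→pyrimidine, transversion)
position 5: A→C (purine→pyrimidine, transversion)
position 6: T→G (pyrimidine→purine, transversion)
position 7: T→G (pyrimidine→purine, transversion)
position 8: C→G (pyrimidine→purine, transversion)
position 9: A→G (purine→purine, transition)
position 12: A→T (purine→pyrimidine, transversion)
position 13: C→G (pyrimidine→purine, transversion)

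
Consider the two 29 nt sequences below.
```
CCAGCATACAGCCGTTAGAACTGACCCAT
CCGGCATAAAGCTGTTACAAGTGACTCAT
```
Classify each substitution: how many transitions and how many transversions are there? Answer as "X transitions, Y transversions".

Mismatches (1-based):
position 3: A→G (purine→purine, transition)
position 9: C→A (pyrimidine→purine, transversion)
position 13: C→T (pyrimidine→pyrimidine, transition)
position 18: G→C (purine→pyrimidine, transversion)
position 21: C→G (pyrimidine→purine, transversion)
position 26: C→T (pyrimidine→pyrimidine, transition)

3 transitions, 3 transversions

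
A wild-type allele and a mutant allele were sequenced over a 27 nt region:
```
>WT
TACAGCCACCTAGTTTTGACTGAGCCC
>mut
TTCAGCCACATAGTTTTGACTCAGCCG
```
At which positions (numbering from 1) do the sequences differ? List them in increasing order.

2, 10, 22, 27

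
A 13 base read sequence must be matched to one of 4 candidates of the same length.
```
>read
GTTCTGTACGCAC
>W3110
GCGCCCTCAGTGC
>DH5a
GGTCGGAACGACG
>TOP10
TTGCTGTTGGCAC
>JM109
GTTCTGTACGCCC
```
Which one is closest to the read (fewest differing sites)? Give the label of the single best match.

JM109

Hamming distances to read — W3110: 8; DH5a: 6; TOP10: 4; JM109: 1.
Smallest is JM109 with 1 mismatch.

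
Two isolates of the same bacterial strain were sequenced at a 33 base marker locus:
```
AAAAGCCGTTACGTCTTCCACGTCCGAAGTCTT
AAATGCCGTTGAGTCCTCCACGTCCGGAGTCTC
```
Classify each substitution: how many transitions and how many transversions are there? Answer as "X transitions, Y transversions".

4 transitions, 2 transversions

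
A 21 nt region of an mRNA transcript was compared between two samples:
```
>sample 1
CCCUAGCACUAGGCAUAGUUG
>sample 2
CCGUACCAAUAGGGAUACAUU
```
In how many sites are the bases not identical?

Mismatches (1-based): site 3: C→G; site 6: G→C; site 9: C→A; site 14: C→G; site 18: G→C; site 19: U→A; site 21: G→U.

7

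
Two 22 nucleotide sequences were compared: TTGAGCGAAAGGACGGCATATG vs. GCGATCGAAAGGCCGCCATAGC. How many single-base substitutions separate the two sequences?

7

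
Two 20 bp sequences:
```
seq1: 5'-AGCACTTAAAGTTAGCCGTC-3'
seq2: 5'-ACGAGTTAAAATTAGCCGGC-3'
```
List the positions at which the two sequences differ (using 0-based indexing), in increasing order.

1, 2, 4, 10, 18

Differences at position 1 (G→C), position 2 (C→G), position 4 (C→G), position 10 (G→A), position 18 (T→G).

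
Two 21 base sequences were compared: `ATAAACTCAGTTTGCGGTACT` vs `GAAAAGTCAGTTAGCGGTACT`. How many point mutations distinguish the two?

4

The sequences differ at bases 1, 2, 6, 13 (1-based) — 4 in total.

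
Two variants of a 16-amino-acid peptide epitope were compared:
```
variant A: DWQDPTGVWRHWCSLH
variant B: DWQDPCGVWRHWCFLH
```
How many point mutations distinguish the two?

2

The sequences differ at positions 6, 14 (1-based) — 2 in total.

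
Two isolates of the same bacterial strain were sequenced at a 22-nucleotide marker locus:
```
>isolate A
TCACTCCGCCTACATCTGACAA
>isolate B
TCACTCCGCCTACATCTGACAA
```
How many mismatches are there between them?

0

No positions differ; the sequences are identical.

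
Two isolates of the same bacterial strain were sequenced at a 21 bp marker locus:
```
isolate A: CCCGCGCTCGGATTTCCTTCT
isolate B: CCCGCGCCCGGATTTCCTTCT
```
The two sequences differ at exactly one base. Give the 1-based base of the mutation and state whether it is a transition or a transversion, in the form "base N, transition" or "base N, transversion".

Base 8 changes T→C. T is a pyrimidine and C is a pyrimidine, so this is a transition.

base 8, transition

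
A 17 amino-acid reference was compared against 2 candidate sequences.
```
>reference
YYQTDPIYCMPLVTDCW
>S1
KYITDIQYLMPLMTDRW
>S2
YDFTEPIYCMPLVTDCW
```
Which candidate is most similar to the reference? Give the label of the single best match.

S2

S1 differs at 7 positions; S2 differs at 3 positions. The closest is S2.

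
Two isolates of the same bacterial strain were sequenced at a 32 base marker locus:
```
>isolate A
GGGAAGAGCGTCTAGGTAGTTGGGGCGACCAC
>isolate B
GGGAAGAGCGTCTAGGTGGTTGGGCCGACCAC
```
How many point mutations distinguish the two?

2

Comparing position by position, 2 bases differ: 18 (A/G), 25 (G/C).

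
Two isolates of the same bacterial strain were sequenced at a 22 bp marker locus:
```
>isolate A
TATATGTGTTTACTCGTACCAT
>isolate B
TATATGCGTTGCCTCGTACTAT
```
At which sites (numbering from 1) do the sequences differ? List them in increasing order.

7, 11, 12, 20

Scanning 1-based: 7: T/C; 11: T/G; 12: A/C; 20: C/T.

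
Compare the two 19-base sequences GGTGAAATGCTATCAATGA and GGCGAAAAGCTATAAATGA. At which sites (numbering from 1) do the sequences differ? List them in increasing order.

Differences at site 3 (T→C), site 8 (T→A), site 14 (C→A).

3, 8, 14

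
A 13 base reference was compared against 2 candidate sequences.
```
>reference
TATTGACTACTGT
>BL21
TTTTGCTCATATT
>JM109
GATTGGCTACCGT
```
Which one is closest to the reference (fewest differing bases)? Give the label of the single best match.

Hamming distances to reference — BL21: 7; JM109: 3.
Smallest is JM109 with 3 mismatches.

JM109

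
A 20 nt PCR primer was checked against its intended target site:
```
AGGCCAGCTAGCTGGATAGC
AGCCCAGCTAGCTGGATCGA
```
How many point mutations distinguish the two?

The sequences differ at positions 3, 18, 20 (1-based) — 3 in total.

3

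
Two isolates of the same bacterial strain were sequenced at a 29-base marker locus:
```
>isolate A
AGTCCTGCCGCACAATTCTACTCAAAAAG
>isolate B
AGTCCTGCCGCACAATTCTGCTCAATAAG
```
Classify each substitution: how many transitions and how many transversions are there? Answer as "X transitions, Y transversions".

Transitions (purine↔purine or pyrimidine↔pyrimidine): 20 A→G.
Transversions (purine↔pyrimidine): 26 A→T.

1 transition, 1 transversion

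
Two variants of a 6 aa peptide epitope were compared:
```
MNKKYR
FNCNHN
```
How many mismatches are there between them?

Comparing position by position, 5 residues differ: 1 (M/F), 3 (K/C), 4 (K/N), 5 (Y/H), 6 (R/N).

5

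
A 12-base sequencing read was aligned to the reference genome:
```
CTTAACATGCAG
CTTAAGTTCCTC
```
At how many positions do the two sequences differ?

5

The sequences differ at positions 6, 7, 9, 11, 12 (1-based) — 5 in total.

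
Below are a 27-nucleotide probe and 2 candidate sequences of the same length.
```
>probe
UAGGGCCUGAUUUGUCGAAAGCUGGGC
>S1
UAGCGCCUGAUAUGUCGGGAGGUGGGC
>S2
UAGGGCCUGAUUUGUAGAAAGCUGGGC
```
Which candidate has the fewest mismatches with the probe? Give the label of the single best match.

S2

Hamming distances to probe — S1: 5; S2: 1.
Smallest is S2 with 1 mismatch.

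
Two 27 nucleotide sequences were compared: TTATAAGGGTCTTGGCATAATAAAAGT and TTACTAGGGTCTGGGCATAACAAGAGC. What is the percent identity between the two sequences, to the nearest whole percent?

6 positions differ (4, 5, 13, 21, 24, 27), so 21 of 27 match: 21/27 = 77.78%.

78%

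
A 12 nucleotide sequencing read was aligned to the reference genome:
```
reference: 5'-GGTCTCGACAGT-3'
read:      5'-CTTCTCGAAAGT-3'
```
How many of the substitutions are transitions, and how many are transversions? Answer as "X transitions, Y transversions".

Transitions (purine↔purine or pyrimidine↔pyrimidine): none.
Transversions (purine↔pyrimidine): 1 G→C, 2 G→T, 9 C→A.

0 transitions, 3 transversions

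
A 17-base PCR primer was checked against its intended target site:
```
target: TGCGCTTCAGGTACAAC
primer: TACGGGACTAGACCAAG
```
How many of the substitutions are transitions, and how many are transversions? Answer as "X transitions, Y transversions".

2 transitions, 7 transversions

Mismatches (1-based):
base 2: G→A (purine→purine, transition)
base 5: C→G (pyrimidine→purine, transversion)
base 6: T→G (pyrimidine→purine, transversion)
base 7: T→A (pyrimidine→purine, transversion)
base 9: A→T (purine→pyrimidine, transversion)
base 10: G→A (purine→purine, transition)
base 12: T→A (pyrimidine→purine, transversion)
base 13: A→C (purine→pyrimidine, transversion)
base 17: C→G (pyrimidine→purine, transversion)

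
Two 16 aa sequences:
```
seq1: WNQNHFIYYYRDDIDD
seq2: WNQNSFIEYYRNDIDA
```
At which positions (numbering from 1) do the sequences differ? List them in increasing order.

5, 8, 12, 16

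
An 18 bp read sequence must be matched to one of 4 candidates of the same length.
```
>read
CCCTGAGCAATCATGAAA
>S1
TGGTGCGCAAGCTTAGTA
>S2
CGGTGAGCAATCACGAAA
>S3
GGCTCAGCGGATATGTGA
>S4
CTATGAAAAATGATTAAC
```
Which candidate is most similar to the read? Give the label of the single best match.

S2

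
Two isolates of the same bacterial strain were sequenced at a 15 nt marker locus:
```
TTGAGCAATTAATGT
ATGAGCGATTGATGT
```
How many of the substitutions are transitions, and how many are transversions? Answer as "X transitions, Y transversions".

2 transitions, 1 transversion

Mismatches (1-based):
base 1: T→A (pyrimidine→purine, transversion)
base 7: A→G (purine→purine, transition)
base 11: A→G (purine→purine, transition)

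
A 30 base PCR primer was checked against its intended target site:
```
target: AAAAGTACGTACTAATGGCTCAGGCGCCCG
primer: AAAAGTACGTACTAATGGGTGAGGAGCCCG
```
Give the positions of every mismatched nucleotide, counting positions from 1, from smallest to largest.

19, 21, 25

Differences at position 19 (C→G), position 21 (C→G), position 25 (C→A).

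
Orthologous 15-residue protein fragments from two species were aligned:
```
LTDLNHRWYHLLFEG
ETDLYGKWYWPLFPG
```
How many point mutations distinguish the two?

Mismatches (1-based): residue 1: L→E; residue 5: N→Y; residue 6: H→G; residue 7: R→K; residue 10: H→W; residue 11: L→P; residue 14: E→P.

7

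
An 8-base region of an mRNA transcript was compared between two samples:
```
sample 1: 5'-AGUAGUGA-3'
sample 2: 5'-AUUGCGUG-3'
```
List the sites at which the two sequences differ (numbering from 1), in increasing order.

Differences at site 2 (G→U), site 4 (A→G), site 5 (G→C), site 6 (U→G), site 7 (G→U), site 8 (A→G).

2, 4, 5, 6, 7, 8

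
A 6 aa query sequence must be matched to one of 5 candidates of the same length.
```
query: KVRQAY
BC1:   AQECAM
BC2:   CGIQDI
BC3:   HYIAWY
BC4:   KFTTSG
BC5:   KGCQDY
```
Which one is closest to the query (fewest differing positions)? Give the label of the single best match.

BC5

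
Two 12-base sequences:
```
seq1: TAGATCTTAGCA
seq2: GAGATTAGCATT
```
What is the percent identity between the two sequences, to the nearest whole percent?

8 positions differ (1, 6, 7, 8, 9, 10, 11, 12), so 4 of 12 match: 4/12 = 33.33%.

33%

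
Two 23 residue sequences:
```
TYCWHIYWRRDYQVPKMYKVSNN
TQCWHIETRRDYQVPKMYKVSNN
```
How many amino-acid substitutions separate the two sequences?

The sequences differ at residues 2, 7, 8 (1-based) — 3 in total.

3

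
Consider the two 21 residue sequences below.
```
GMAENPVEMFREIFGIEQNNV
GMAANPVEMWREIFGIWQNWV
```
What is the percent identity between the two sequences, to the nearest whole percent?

81%

4 positions differ (4, 10, 17, 20), so 17 of 21 match: 17/21 = 80.95%.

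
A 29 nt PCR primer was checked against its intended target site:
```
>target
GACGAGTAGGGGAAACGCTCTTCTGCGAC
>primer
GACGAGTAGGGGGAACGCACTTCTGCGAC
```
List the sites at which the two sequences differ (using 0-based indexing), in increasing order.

12, 18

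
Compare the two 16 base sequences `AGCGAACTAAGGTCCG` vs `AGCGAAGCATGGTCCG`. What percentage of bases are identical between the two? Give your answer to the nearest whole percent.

Mismatches at positions 7, 8, 10 (1-based): 3 of 16.
Identical positions: 13/16 = 81.25% → 81%.

81%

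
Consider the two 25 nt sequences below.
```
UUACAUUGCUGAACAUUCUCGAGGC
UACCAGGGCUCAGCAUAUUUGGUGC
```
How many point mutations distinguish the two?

Comparing position by position, 11 bases differ: 2 (U/A), 3 (A/C), 6 (U/G), 7 (U/G), 11 (G/C), 13 (A/G), 17 (U/A), 18 (C/U), 20 (C/U), 22 (A/G), 23 (G/U).

11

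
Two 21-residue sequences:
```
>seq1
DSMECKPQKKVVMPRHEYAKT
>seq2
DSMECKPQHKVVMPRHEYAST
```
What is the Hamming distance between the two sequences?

Comparing position by position, 2 residues differ: 9 (K/H), 20 (K/S).

2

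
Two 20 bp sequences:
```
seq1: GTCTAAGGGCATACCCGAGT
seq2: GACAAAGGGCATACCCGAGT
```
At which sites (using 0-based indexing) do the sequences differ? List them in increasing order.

Differences at site 1 (T→A), site 3 (T→A).

1, 3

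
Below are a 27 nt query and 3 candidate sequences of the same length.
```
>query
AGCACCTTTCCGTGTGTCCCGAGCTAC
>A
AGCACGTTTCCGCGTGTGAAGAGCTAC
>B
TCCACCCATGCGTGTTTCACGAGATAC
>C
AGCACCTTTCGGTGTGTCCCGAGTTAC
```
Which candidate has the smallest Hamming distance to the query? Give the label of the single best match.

C

Hamming distances to query — A: 5; B: 8; C: 2.
Smallest is C with 2 mismatches.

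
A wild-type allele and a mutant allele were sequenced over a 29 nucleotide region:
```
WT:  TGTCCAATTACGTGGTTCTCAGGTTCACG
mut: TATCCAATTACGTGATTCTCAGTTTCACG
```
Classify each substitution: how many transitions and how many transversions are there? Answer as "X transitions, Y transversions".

2 transitions, 1 transversion

Transitions (purine↔purine or pyrimidine↔pyrimidine): 2 G→A, 15 G→A.
Transversions (purine↔pyrimidine): 23 G→T.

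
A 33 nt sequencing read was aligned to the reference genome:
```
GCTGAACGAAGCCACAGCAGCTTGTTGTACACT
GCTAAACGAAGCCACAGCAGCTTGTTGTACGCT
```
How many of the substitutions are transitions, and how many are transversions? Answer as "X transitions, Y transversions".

Transitions (purine↔purine or pyrimidine↔pyrimidine): 4 G→A, 31 A→G.
Transversions (purine↔pyrimidine): none.

2 transitions, 0 transversions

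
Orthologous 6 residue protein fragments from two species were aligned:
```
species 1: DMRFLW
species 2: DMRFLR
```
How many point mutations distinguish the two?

1

Mismatches (1-based): position 6: W→R.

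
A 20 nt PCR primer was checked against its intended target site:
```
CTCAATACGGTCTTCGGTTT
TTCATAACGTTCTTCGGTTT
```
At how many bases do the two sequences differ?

4

Comparing position by position, 4 bases differ: 1 (C/T), 5 (A/T), 6 (T/A), 10 (G/T).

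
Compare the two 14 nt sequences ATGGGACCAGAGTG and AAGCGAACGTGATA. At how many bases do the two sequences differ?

8

Comparing position by position, 8 bases differ: 2 (T/A), 4 (G/C), 7 (C/A), 9 (A/G), 10 (G/T), 11 (A/G), 12 (G/A), 14 (G/A).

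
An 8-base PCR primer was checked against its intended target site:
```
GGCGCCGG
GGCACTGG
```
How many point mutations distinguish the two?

Comparing position by position, 2 sites differ: 4 (G/A), 6 (C/T).

2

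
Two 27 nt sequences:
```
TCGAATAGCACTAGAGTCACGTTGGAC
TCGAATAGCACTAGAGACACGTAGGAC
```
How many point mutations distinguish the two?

Comparing position by position, 2 sites differ: 17 (T/A), 23 (T/A).

2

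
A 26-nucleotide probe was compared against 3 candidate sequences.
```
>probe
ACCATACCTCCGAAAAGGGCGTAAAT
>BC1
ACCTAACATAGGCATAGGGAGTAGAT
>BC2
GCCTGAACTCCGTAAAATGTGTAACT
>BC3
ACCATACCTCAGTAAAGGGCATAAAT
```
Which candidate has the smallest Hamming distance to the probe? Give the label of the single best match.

Hamming distances to probe — BC1: 9; BC2: 9; BC3: 3.
Smallest is BC3 with 3 mismatches.

BC3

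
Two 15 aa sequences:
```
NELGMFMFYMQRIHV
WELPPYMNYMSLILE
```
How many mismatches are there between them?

Comparing position by position, 9 residues differ: 1 (N/W), 4 (G/P), 5 (M/P), 6 (F/Y), 8 (F/N), 11 (Q/S), 12 (R/L), 14 (H/L), 15 (V/E).

9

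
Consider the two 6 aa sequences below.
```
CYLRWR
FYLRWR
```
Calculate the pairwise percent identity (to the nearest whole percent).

1 position differs (1), so 5 of 6 match: 5/6 = 83.33%.

83%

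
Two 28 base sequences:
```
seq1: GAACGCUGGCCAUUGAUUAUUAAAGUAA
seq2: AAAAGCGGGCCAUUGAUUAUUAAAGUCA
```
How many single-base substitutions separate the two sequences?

4

Mismatches (1-based): position 1: G→A; position 4: C→A; position 7: U→G; position 27: A→C.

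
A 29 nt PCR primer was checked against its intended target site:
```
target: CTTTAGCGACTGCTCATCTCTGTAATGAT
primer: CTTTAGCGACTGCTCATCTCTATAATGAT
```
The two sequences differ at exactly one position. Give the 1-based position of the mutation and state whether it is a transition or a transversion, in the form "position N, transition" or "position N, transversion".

Position 22 changes G→A. G is a purine and A is a purine, so this is a transition.

position 22, transition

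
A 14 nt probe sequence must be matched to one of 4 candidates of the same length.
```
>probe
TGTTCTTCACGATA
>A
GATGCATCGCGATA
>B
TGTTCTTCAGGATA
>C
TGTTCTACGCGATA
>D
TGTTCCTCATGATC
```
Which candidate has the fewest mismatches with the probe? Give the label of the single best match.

A differs at 5 bases; B differs at 1 base; C differs at 2 bases; D differs at 3 bases. The closest is B.

B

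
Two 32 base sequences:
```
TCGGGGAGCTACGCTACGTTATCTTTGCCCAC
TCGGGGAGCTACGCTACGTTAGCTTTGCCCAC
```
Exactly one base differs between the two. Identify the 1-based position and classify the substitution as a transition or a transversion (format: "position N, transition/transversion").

Position 22 changes T→G. T is a pyrimidine and G is a purine, so this is a transversion.

position 22, transversion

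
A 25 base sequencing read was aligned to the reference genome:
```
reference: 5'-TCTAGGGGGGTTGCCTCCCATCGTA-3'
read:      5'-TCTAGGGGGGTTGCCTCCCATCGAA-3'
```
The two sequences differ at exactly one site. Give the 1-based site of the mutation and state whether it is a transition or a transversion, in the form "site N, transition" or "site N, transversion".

The sequences differ only at site 24: T→A (pyrimidine→purine), a transversion.

site 24, transversion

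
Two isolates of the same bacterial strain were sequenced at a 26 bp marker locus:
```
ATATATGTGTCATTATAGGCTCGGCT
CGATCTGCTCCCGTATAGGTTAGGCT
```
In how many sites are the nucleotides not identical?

Comparing position by position, 10 sites differ: 1 (A/C), 2 (T/G), 5 (A/C), 8 (T/C), 9 (G/T), 10 (T/C), 12 (A/C), 13 (T/G), 20 (C/T), 22 (C/A).

10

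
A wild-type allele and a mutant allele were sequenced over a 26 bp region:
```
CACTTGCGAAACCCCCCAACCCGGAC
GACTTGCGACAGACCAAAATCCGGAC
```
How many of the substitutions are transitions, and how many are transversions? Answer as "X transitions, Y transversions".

1 transition, 6 transversions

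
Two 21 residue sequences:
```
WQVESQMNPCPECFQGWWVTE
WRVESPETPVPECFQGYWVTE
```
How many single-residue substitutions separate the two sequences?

Comparing position by position, 6 positions differ: 2 (Q/R), 6 (Q/P), 7 (M/E), 8 (N/T), 10 (C/V), 17 (W/Y).

6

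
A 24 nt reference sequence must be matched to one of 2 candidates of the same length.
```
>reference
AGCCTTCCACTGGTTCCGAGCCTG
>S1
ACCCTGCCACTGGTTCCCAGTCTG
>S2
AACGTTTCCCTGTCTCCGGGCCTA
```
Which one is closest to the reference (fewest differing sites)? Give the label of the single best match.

Hamming distances to reference — S1: 4; S2: 8.
Smallest is S1 with 4 mismatches.

S1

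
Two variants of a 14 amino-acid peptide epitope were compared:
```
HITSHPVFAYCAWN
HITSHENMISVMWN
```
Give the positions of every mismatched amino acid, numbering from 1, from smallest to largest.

Scanning 1-based: 6: P/E; 7: V/N; 8: F/M; 9: A/I; 10: Y/S; 11: C/V; 12: A/M.

6, 7, 8, 9, 10, 11, 12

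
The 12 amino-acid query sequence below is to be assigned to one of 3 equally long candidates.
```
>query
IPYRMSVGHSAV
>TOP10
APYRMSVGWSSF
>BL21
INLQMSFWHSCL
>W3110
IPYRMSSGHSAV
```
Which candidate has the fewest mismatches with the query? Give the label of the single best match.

W3110

Hamming distances to query — TOP10: 4; BL21: 7; W3110: 1.
Smallest is W3110 with 1 mismatch.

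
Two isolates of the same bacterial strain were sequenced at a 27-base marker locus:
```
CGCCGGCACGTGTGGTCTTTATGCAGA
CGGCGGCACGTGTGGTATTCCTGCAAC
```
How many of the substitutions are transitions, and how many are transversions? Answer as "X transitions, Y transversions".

Transitions (purine↔purine or pyrimidine↔pyrimidine): 20 T→C, 26 G→A.
Transversions (purine↔pyrimidine): 3 C→G, 17 C→A, 21 A→C, 27 A→C.

2 transitions, 4 transversions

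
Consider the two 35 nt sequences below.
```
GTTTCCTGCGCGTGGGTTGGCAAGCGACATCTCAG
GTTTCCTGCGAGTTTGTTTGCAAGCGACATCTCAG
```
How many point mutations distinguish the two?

4

The sequences differ at bases 11, 14, 15, 19 (1-based) — 4 in total.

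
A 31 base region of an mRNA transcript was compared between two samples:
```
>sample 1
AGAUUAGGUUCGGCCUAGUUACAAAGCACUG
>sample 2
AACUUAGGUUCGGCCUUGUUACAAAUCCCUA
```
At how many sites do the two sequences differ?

6

Mismatches (1-based): site 2: G→A; site 3: A→C; site 17: A→U; site 26: G→U; site 28: A→C; site 31: G→A.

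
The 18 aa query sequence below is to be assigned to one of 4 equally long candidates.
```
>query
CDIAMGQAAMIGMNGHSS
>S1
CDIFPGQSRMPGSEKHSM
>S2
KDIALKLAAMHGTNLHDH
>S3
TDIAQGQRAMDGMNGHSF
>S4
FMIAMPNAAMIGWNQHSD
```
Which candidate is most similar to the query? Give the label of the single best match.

S3

Hamming distances to query — S1: 9; S2: 9; S3: 5; S4: 7.
Smallest is S3 with 5 mismatches.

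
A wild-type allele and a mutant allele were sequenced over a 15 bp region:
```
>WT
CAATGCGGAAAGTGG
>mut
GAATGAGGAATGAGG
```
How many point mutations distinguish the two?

4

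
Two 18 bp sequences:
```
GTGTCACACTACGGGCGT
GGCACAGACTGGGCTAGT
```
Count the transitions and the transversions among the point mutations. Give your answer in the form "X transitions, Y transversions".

1 transition, 8 transversions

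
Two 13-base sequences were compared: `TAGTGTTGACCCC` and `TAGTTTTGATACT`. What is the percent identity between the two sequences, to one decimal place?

69.2%

Mismatches at positions 5, 10, 11, 13 (1-based): 4 of 13.
Identical positions: 9/13 = 69.23% → 69.2%.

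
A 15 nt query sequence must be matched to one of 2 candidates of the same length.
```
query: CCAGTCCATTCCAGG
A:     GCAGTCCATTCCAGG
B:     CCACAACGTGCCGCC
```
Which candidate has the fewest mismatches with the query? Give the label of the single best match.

Hamming distances to query — A: 1; B: 8.
Smallest is A with 1 mismatch.

A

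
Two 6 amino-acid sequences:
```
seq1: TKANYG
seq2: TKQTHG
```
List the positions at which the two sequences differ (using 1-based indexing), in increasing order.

Scanning 1-based: 3: A/Q; 4: N/T; 5: Y/H.

3, 4, 5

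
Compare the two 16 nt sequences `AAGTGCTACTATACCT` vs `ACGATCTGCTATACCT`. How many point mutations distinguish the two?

4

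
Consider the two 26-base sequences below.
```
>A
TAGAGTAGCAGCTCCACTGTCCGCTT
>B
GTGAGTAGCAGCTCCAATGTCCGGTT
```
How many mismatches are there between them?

4

Mismatches (1-based): position 1: T→G; position 2: A→T; position 17: C→A; position 24: C→G.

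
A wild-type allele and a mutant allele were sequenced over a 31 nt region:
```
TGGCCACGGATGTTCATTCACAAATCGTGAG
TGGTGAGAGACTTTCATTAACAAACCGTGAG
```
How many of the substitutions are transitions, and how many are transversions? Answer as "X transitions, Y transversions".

4 transitions, 4 transversions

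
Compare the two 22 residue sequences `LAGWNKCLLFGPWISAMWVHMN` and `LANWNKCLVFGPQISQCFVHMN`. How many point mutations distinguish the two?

6

Comparing position by position, 6 residues differ: 3 (G/N), 9 (L/V), 13 (W/Q), 16 (A/Q), 17 (M/C), 18 (W/F).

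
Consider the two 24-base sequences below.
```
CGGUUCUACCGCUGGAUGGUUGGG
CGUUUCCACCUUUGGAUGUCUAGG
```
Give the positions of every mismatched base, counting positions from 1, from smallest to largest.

3, 7, 11, 12, 19, 20, 22

Differences at position 3 (G→U), position 7 (U→C), position 11 (G→U), position 12 (C→U), position 19 (G→U), position 20 (U→C), position 22 (G→A).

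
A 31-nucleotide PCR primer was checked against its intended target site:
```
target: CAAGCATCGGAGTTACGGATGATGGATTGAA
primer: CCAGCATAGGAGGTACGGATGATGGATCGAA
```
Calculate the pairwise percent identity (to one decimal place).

4 positions differ (2, 8, 13, 28), so 27 of 31 match: 27/31 = 87.1%.

87.1%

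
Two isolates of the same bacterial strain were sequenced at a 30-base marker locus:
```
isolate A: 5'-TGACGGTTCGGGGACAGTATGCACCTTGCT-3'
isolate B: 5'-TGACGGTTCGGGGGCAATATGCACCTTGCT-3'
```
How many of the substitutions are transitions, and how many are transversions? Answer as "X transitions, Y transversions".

Transitions (purine↔purine or pyrimidine↔pyrimidine): 14 A→G, 17 G→A.
Transversions (purine↔pyrimidine): none.

2 transitions, 0 transversions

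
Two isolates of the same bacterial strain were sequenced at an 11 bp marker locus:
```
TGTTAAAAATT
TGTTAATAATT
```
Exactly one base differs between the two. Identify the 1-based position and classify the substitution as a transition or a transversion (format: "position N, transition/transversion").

Position 7 changes A→T. A is a purine and T is a pyrimidine, so this is a transversion.

position 7, transversion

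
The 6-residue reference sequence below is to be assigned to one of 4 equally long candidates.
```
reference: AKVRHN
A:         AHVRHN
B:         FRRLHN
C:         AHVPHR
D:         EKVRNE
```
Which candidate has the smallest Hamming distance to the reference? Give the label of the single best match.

Hamming distances to reference — A: 1; B: 4; C: 3; D: 3.
Smallest is A with 1 mismatch.

A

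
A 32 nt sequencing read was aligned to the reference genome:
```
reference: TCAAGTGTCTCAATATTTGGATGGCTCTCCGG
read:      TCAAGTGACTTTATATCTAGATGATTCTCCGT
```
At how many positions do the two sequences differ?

8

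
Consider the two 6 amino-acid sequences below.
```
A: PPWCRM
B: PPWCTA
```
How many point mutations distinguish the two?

2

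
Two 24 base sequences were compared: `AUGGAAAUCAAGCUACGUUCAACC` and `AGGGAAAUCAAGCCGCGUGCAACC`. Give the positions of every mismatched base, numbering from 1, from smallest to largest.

2, 14, 15, 19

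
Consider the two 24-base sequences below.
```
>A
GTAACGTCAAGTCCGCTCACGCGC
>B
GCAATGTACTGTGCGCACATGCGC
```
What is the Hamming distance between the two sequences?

Comparing position by position, 8 positions differ: 2 (T/C), 5 (C/T), 8 (C/A), 9 (A/C), 10 (A/T), 13 (C/G), 17 (T/A), 20 (C/T).

8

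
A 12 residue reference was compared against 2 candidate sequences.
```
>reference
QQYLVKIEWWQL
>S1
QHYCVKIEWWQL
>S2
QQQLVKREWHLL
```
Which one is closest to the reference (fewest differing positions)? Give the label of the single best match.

S1 differs at 2 positions; S2 differs at 4 positions. The closest is S1.

S1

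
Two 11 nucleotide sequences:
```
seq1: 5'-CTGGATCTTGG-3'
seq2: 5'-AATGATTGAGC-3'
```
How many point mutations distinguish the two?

7

Mismatches (1-based): position 1: C→A; position 2: T→A; position 3: G→T; position 7: C→T; position 8: T→G; position 9: T→A; position 11: G→C.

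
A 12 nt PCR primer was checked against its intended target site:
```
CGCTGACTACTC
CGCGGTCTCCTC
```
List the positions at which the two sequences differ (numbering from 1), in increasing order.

4, 6, 9

Differences at position 4 (T→G), position 6 (A→T), position 9 (A→C).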